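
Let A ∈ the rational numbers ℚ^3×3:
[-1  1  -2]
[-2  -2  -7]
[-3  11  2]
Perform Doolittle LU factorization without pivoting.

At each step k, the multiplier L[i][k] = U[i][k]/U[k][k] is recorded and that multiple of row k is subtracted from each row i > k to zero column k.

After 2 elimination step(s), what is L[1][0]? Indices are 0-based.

L[1][0] = 2

k=0: U[0][0]=-1
  eliminate (1,0): mult=2, new row 1: (0, -4, -3); set L[1][0]=2
  eliminate (2,0): mult=3, new row 2: (0, 8, 8); set L[2][0]=3
k=1: U[1][1]=-4
  eliminate (2,1): mult=-2, new row 2: (0, 0, 2); set L[2][1]=-2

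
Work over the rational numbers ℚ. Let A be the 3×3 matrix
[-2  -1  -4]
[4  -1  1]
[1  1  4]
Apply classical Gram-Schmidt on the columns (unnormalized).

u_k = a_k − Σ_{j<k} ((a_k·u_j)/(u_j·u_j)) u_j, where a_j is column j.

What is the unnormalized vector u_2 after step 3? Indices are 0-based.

u_2 = (25/62, 5/62, 15/31)

Step 1: u_0 = a_0 = (-2, 4, 1).
Step 2: u_1 = a_1 − (-1/21)·u_0 = (-23/21, -17/21, 22/21).
Step 3: u_2 = a_2 − (16/21)·u_0 − (163/62)·u_1 = (25/62, 5/62, 15/31).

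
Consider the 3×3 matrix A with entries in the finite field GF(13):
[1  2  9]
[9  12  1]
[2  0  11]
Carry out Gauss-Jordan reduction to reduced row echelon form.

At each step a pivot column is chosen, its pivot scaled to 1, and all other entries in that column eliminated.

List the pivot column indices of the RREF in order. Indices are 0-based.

[1] R0 /= 1  ⇒  (1, 2, 9)
     R1 -= 9·R0  ⇒  (0, 7, 11)
     R2 -= 2·R0  ⇒  (0, 9, 6)
[2] R1 /= 7  ⇒  (0, 1, 9)
     R0 -= 2·R1  ⇒  (1, 0, 4)
     R2 -= 9·R1  ⇒  (0, 0, 3)
[3] R2 /= 3  ⇒  (0, 0, 1)
     R0 -= 4·R2  ⇒  (1, 0, 0)
     R1 -= 9·R2  ⇒  (0, 1, 0)

pivot columns: 0, 1, 2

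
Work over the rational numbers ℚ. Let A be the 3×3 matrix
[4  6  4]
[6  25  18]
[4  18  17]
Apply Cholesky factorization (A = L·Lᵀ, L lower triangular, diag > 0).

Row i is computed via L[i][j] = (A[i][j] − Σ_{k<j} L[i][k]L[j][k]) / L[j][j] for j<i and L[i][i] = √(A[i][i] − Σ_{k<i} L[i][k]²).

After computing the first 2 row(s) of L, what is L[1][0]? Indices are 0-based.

L[1][0] = 3

Step 1: L[0][0] = √(4) = 2.
  L[1][0] = (6) / L[0][0] = 3.
Step 2: L[1][1] = √(16) = 4.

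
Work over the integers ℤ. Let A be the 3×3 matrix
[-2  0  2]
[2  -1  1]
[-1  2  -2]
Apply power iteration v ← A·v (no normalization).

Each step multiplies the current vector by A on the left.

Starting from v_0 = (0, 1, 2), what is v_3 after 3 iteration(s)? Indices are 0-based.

v_3 = (28, -27, 18)

v_0 = (0, 1, 2).
v_1 = A·v_0 = (4, 1, -2).
v_2 = A·v_1 = (-12, 5, 2).
v_3 = A·v_2 = (28, -27, 18).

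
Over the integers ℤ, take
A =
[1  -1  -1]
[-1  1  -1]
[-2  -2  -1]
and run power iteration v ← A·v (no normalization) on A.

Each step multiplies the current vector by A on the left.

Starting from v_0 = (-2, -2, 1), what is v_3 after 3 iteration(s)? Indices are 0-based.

v_0 = (-2, -2, 1).
v_1 = A·v_0 = (-1, -1, 7).
v_2 = A·v_1 = (-7, -7, -3).
v_3 = A·v_2 = (3, 3, 31).

v_3 = (3, 3, 31)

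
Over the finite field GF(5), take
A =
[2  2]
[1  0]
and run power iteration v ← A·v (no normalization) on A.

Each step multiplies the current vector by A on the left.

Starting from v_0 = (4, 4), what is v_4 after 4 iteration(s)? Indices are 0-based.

v_0 = (4, 4).
v_1 = A·v_0 = (1, 4).
v_2 = A·v_1 = (0, 1).
v_3 = A·v_2 = (2, 0).
v_4 = A·v_3 = (4, 2).

v_4 = (4, 2)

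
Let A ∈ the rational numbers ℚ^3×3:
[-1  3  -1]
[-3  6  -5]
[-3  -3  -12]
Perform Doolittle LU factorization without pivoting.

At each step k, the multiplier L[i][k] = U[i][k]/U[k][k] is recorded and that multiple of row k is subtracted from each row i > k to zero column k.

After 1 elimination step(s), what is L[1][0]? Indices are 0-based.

Step 1: pivot at (0,0) is -1.
  row1 ← row1 − (3)·row0  ⇒  L[1][0]=3, U row1=(0, -3, -2)
  row2 ← row2 − (3)·row0  ⇒  L[2][0]=3, U row2=(0, -12, -9)

L[1][0] = 3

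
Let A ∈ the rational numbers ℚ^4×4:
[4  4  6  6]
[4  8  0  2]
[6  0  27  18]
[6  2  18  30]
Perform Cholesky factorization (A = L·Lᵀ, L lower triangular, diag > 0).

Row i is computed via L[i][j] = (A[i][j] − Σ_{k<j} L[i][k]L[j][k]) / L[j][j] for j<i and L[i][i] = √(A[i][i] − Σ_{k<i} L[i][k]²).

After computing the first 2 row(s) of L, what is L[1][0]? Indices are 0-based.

Step 1: L[0][0] = √(4) = 2.
  L[1][0] = (4) / L[0][0] = 2.
Step 2: L[1][1] = √(4) = 2.

L[1][0] = 2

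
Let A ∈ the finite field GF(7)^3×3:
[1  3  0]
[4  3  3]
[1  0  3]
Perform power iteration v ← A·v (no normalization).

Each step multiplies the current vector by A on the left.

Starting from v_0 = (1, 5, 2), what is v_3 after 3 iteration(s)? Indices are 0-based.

v_0 = (1, 5, 2).
v_1 = A·v_0 = (2, 4, 0).
v_2 = A·v_1 = (0, 6, 2).
v_3 = A·v_2 = (4, 3, 6).

v_3 = (4, 3, 6)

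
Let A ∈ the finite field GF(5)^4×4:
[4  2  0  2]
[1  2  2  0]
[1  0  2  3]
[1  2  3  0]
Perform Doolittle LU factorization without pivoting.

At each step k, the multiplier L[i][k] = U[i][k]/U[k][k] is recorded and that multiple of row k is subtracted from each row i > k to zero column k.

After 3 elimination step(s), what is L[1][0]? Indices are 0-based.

k=0: U[0][0]=4
  eliminate (1,0): mult=4, new row 1: (0, 4, 2, 2); set L[1][0]=4
  eliminate (2,0): mult=4, new row 2: (0, 2, 2, 0); set L[2][0]=4
  eliminate (3,0): mult=4, new row 3: (0, 4, 3, 2); set L[3][0]=4
k=1: U[1][1]=4
  eliminate (2,1): mult=3, new row 2: (0, 0, 1, 4); set L[2][1]=3
  eliminate (3,1): mult=1, new row 3: (0, 0, 1, 0); set L[3][1]=1
k=2: U[2][2]=1
  eliminate (3,2): mult=1, new row 3: (0, 0, 0, 1); set L[3][2]=1

L[1][0] = 4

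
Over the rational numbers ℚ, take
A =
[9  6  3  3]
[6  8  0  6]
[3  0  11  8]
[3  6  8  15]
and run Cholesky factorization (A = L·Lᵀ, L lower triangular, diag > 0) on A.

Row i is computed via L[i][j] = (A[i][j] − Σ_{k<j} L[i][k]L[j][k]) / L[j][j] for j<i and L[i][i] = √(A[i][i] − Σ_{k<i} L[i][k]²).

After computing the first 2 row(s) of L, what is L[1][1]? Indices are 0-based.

Step 1: L[0][0] = √(9) = 3.
  L[1][0] = (6) / L[0][0] = 2.
Step 2: L[1][1] = √(4) = 2.

L[1][1] = 2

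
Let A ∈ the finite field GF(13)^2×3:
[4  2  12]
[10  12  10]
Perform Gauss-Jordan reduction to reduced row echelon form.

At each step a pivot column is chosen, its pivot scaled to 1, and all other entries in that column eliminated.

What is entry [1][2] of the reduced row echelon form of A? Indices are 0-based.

M[1][2] = 12

pivot(0,0)=4: scale R0 → (1, 7, 3)
  clear (1,0): R1 −= (10)R0 → (0, 7, 6)
pivot(1,1)=7: scale R1 → (0, 1, 12)
  clear (0,1): R0 −= (7)R1 → (1, 0, 10)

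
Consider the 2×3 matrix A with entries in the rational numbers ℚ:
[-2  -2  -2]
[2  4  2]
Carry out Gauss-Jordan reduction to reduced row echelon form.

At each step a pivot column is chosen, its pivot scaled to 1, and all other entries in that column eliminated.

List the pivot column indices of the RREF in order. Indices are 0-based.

pivot(0,0)=-2: scale R0 → (1, 1, 1)
  clear (1,0): R1 −= (2)R0 → (0, 2, 0)
pivot(1,1)=2: scale R1 → (0, 1, 0)
  clear (0,1): R0 −= (1)R1 → (1, 0, 1)

pivot columns: 0, 1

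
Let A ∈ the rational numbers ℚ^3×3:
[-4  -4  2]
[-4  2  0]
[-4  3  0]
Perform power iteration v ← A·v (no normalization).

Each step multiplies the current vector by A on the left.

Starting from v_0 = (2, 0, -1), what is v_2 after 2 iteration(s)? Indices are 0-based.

v_2 = (56, 24, 16)

v_0 = (2, 0, -1).
v_1 = A·v_0 = (-10, -8, -8).
v_2 = A·v_1 = (56, 24, 16).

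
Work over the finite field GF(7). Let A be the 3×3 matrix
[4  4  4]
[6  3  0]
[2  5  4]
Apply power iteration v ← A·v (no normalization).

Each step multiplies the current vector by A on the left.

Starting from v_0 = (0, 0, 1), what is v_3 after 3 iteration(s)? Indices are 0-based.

v_3 = (5, 5, 0)

v_0 = (0, 0, 1).
v_1 = A·v_0 = (4, 0, 4).
v_2 = A·v_1 = (4, 3, 3).
v_3 = A·v_2 = (5, 5, 0).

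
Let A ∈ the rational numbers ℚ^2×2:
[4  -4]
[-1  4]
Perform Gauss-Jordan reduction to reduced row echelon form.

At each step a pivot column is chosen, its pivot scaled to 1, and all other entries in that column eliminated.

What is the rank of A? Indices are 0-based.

step 1: normalize row 0 (÷4) = (1, -1)
  row 1: subtract -1×row0 = (0, 3)
step 2: normalize row 1 (÷3) = (0, 1)
  row 0: subtract -1×row1 = (1, 0)

rank = 2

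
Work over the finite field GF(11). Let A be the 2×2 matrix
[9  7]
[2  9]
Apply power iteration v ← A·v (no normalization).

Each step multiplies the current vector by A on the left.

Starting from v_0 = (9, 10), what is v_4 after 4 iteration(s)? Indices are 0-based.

v_0 = (9, 10).
v_1 = A·v_0 = (8, 9).
v_2 = A·v_1 = (3, 9).
v_3 = A·v_2 = (2, 10).
v_4 = A·v_3 = (0, 6).

v_4 = (0, 6)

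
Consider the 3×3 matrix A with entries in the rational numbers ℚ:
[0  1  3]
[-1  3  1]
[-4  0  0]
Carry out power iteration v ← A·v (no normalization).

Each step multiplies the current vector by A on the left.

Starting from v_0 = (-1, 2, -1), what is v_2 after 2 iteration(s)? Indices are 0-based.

v_2 = (18, 23, 4)

v_0 = (-1, 2, -1).
v_1 = A·v_0 = (-1, 6, 4).
v_2 = A·v_1 = (18, 23, 4).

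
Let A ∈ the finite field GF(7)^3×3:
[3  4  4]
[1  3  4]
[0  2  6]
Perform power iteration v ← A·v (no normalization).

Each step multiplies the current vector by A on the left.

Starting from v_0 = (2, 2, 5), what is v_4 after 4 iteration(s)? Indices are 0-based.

v_4 = (4, 5, 3)

v_0 = (2, 2, 5).
v_1 = A·v_0 = (6, 0, 6).
v_2 = A·v_1 = (0, 2, 1).
v_3 = A·v_2 = (5, 3, 3).
v_4 = A·v_3 = (4, 5, 3).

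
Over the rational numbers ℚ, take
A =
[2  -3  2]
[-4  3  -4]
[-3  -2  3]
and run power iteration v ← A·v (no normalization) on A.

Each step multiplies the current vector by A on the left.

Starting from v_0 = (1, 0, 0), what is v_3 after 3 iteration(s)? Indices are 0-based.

v_0 = (1, 0, 0).
v_1 = A·v_0 = (2, -4, -3).
v_2 = A·v_1 = (10, -8, -7).
v_3 = A·v_2 = (30, -36, -35).

v_3 = (30, -36, -35)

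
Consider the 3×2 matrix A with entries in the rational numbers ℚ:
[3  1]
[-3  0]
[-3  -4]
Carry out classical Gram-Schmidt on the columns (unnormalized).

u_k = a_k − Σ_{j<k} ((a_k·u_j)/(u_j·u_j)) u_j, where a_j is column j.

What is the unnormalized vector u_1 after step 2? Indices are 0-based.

Step 1: u_0 = a_0 = (3, -3, -3).
Step 2: u_1 = a_1 − (5/9)·u_0 = (-2/3, 5/3, -7/3).

u_1 = (-2/3, 5/3, -7/3)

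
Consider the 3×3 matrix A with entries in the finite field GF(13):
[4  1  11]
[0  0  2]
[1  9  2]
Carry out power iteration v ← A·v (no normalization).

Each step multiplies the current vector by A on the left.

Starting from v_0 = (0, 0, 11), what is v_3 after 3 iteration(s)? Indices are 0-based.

v_3 = (9, 11, 11)

v_0 = (0, 0, 11).
v_1 = A·v_0 = (4, 9, 9).
v_2 = A·v_1 = (7, 5, 12).
v_3 = A·v_2 = (9, 11, 11).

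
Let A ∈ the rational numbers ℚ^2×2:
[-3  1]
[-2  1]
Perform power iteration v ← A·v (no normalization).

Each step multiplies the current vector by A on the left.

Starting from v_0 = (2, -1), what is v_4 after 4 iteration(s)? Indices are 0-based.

v_4 = (94, 55)

v_0 = (2, -1).
v_1 = A·v_0 = (-7, -5).
v_2 = A·v_1 = (16, 9).
v_3 = A·v_2 = (-39, -23).
v_4 = A·v_3 = (94, 55).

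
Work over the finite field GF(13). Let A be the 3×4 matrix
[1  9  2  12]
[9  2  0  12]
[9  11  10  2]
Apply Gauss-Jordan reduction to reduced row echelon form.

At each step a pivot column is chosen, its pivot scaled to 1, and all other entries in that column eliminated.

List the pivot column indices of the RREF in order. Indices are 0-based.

[1] R0 /= 1  ⇒  (1, 9, 2, 12)
     R1 -= 9·R0  ⇒  (0, 12, 8, 8)
     R2 -= 9·R0  ⇒  (0, 8, 5, 11)
[2] R1 /= 12  ⇒  (0, 1, 5, 5)
     R0 -= 9·R1  ⇒  (1, 0, 9, 6)
     R2 -= 8·R1  ⇒  (0, 0, 4, 10)
[3] R2 /= 4  ⇒  (0, 0, 1, 9)
     R0 -= 9·R2  ⇒  (1, 0, 0, 3)
     R1 -= 5·R2  ⇒  (0, 1, 0, 12)

pivot columns: 0, 1, 2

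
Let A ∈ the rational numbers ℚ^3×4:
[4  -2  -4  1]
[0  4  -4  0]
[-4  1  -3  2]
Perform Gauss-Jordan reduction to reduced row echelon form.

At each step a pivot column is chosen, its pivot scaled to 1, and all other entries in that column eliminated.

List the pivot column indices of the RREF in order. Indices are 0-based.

step 1: normalize row 0 (÷4) = (1, -1/2, -1, 1/4)
  row 2: subtract -4×row0 = (0, -1, -7, 3)
step 2: normalize row 1 (÷4) = (0, 1, -1, 0)
  row 0: subtract -1/2×row1 = (1, 0, -3/2, 1/4)
  row 2: subtract -1×row1 = (0, 0, -8, 3)
step 3: normalize row 2 (÷-8) = (0, 0, 1, -3/8)
  row 0: subtract -3/2×row2 = (1, 0, 0, -5/16)
  row 1: subtract -1×row2 = (0, 1, 0, -3/8)

pivot columns: 0, 1, 2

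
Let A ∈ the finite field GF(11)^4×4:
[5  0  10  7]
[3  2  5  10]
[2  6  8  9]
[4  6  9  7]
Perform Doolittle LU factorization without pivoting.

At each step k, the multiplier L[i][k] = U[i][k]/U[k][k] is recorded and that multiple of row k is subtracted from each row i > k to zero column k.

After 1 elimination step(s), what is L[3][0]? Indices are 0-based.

Step 1: pivot at (0,0) is 5.
  row1 ← row1 − (5)·row0  ⇒  L[1][0]=5, U row1=(0, 2, 10, 8)
  row2 ← row2 − (7)·row0  ⇒  L[2][0]=7, U row2=(0, 6, 4, 4)
  row3 ← row3 − (3)·row0  ⇒  L[3][0]=3, U row3=(0, 6, 1, 8)

L[3][0] = 3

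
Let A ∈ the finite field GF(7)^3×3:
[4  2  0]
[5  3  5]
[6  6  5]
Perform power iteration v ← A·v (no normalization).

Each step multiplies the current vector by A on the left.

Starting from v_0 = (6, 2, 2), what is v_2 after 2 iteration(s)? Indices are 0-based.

v_2 = (1, 1, 6)

v_0 = (6, 2, 2).
v_1 = A·v_0 = (0, 4, 2).
v_2 = A·v_1 = (1, 1, 6).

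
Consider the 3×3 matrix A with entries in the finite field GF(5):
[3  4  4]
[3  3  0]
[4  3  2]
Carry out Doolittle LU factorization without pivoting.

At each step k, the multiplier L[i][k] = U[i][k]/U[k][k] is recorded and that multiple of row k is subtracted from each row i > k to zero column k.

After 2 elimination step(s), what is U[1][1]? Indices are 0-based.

U[1][1] = 4

k=0: U[0][0]=3
  eliminate (1,0): mult=1, new row 1: (0, 4, 1); set L[1][0]=1
  eliminate (2,0): mult=3, new row 2: (0, 1, 0); set L[2][0]=3
k=1: U[1][1]=4
  eliminate (2,1): mult=4, new row 2: (0, 0, 1); set L[2][1]=4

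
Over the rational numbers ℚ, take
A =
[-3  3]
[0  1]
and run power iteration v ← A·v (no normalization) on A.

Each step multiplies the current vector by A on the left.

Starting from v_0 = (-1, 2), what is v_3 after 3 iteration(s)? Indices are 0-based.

v_0 = (-1, 2).
v_1 = A·v_0 = (9, 2).
v_2 = A·v_1 = (-21, 2).
v_3 = A·v_2 = (69, 2).

v_3 = (69, 2)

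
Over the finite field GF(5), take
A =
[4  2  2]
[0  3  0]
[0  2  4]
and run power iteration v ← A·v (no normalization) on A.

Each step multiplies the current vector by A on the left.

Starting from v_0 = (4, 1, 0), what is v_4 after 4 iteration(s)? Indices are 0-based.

v_4 = (3, 1, 0)

v_0 = (4, 1, 0).
v_1 = A·v_0 = (3, 3, 2).
v_2 = A·v_1 = (2, 4, 4).
v_3 = A·v_2 = (4, 2, 4).
v_4 = A·v_3 = (3, 1, 0).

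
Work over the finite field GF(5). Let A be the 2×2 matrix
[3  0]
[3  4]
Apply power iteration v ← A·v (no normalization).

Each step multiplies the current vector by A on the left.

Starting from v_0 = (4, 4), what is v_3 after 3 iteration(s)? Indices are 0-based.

v_0 = (4, 4).
v_1 = A·v_0 = (2, 3).
v_2 = A·v_1 = (1, 3).
v_3 = A·v_2 = (3, 0).

v_3 = (3, 0)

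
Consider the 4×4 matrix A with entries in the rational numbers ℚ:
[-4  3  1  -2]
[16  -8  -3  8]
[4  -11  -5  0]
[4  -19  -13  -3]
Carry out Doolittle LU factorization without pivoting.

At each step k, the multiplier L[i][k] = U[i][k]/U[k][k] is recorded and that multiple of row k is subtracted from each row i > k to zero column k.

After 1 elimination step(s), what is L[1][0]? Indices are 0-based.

[col 0] pivot -4
  R1 -= -4*R0 → (0, 4, 1, 0)  (L[1][0] := -4)
  R2 -= -1*R0 → (0, -8, -4, -2)  (L[2][0] := -1)
  R3 -= -1*R0 → (0, -16, -12, -5)  (L[3][0] := -1)

L[1][0] = -4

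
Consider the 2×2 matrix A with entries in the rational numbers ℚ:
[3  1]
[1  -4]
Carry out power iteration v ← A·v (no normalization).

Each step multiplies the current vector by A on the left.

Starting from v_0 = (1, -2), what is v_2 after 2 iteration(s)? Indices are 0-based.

v_2 = (12, -35)

v_0 = (1, -2).
v_1 = A·v_0 = (1, 9).
v_2 = A·v_1 = (12, -35).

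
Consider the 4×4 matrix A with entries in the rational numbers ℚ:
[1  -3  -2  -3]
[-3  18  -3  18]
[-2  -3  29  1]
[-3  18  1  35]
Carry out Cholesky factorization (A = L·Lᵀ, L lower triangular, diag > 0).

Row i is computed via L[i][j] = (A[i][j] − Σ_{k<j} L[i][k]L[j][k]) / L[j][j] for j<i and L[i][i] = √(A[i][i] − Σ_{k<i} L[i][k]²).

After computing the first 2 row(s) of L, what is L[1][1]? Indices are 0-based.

Step 1: L[0][0] = √(1) = 1.
  L[1][0] = (-3) / L[0][0] = -3.
Step 2: L[1][1] = √(9) = 3.

L[1][1] = 3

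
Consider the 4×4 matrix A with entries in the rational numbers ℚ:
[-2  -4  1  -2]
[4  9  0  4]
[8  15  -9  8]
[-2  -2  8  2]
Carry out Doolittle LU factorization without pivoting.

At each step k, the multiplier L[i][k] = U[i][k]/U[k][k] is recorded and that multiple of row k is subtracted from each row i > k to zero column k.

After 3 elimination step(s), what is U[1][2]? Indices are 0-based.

Step 1: pivot at (0,0) is -2.
  row1 ← row1 − (-2)·row0  ⇒  L[1][0]=-2, U row1=(0, 1, 2, 0)
  row2 ← row2 − (-4)·row0  ⇒  L[2][0]=-4, U row2=(0, -1, -5, 0)
  row3 ← row3 − (1)·row0  ⇒  L[3][0]=1, U row3=(0, 2, 7, 4)
Step 2: pivot at (1,1) is 1.
  row2 ← row2 − (-1)·row1  ⇒  L[2][1]=-1, U row2=(0, 0, -3, 0)
  row3 ← row3 − (2)·row1  ⇒  L[3][1]=2, U row3=(0, 0, 3, 4)
Step 3: pivot at (2,2) is -3.
  row3 ← row3 − (-1)·row2  ⇒  L[3][2]=-1, U row3=(0, 0, 0, 4)

U[1][2] = 2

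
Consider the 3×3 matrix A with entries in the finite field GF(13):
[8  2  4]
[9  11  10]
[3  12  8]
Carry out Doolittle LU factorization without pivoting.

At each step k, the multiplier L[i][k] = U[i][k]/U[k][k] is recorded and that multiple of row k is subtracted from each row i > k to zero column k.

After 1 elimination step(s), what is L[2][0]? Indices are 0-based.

Step 1: pivot at (0,0) is 8.
  row1 ← row1 − (6)·row0  ⇒  L[1][0]=6, U row1=(0, 12, 12)
  row2 ← row2 − (2)·row0  ⇒  L[2][0]=2, U row2=(0, 8, 0)

L[2][0] = 2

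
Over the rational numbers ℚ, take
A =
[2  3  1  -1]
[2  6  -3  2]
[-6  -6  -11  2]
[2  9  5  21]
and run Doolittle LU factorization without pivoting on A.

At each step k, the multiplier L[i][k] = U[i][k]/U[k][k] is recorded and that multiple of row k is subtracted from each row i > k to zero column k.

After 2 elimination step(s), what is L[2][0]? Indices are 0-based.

Step 1: pivot at (0,0) is 2.
  row1 ← row1 − (1)·row0  ⇒  L[1][0]=1, U row1=(0, 3, -4, 3)
  row2 ← row2 − (-3)·row0  ⇒  L[2][0]=-3, U row2=(0, 3, -8, -1)
  row3 ← row3 − (1)·row0  ⇒  L[3][0]=1, U row3=(0, 6, 4, 22)
Step 2: pivot at (1,1) is 3.
  row2 ← row2 − (1)·row1  ⇒  L[2][1]=1, U row2=(0, 0, -4, -4)
  row3 ← row3 − (2)·row1  ⇒  L[3][1]=2, U row3=(0, 0, 12, 16)

L[2][0] = -3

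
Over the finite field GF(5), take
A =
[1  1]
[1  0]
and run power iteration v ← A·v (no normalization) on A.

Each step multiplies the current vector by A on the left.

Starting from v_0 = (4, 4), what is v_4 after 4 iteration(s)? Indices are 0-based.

v_4 = (2, 0)

v_0 = (4, 4).
v_1 = A·v_0 = (3, 4).
v_2 = A·v_1 = (2, 3).
v_3 = A·v_2 = (0, 2).
v_4 = A·v_3 = (2, 0).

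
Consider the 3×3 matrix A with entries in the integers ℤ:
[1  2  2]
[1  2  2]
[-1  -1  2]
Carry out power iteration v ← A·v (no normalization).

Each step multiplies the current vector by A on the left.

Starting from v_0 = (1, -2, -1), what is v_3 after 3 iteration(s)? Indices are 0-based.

v_3 = (-35, -35, 50)

v_0 = (1, -2, -1).
v_1 = A·v_0 = (-5, -5, -1).
v_2 = A·v_1 = (-17, -17, 8).
v_3 = A·v_2 = (-35, -35, 50).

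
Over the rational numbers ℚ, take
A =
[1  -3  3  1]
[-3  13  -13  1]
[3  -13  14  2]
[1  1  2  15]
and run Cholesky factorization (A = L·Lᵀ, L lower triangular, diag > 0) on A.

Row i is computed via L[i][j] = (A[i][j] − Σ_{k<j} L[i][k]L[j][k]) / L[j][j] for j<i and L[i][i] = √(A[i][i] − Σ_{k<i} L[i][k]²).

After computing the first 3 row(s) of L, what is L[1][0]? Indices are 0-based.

Step 1: L[0][0] = √(1) = 1.
  L[1][0] = (-3) / L[0][0] = -3.
Step 2: L[1][1] = √(4) = 2.
  L[2][0] = (3) / L[0][0] = 3.
  L[2][1] = (-4) / L[1][1] = -2.
Step 3: L[2][2] = √(1) = 1.

L[1][0] = -3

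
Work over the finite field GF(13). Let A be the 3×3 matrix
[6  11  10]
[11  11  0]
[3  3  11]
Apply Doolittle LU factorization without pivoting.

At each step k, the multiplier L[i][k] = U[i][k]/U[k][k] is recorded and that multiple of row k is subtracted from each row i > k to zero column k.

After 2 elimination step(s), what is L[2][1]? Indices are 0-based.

L[2][1] = 5

[col 0] pivot 6
  R1 -= 4*R0 → (0, 6, 12)  (L[1][0] := 4)
  R2 -= 7*R0 → (0, 4, 6)  (L[2][0] := 7)
[col 1] pivot 6
  R2 -= 5*R1 → (0, 0, 11)  (L[2][1] := 5)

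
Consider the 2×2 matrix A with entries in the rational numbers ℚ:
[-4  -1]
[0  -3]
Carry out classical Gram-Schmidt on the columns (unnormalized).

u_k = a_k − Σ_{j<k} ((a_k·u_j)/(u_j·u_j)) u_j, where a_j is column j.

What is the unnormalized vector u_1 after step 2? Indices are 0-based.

u_1 = (0, -3)

Step 1: u_0 = a_0 = (-4, 0).
Step 2: u_1 = a_1 − (1/4)·u_0 = (0, -3).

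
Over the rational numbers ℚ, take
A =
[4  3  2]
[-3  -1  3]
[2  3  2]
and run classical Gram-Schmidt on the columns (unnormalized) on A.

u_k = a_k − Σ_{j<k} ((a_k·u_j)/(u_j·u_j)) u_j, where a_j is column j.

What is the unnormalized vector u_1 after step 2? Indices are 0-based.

u_1 = (3/29, 34/29, 45/29)

Step 1: u_0 = a_0 = (4, -3, 2).
Step 2: u_1 = a_1 − (21/29)·u_0 = (3/29, 34/29, 45/29).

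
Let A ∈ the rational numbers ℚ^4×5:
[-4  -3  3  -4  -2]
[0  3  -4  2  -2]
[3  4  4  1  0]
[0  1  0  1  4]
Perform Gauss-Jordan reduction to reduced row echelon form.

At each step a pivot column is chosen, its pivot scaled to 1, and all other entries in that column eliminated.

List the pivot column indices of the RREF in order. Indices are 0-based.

pivot columns: 0, 1, 2, 3

pivot(0,0)=-4: scale R0 → (1, 3/4, -3/4, 1, 1/2)
  clear (2,0): R2 −= (3)R0 → (0, 7/4, 25/4, -2, -3/2)
pivot(1,1)=3: scale R1 → (0, 1, -4/3, 2/3, -2/3)
  clear (0,1): R0 −= (3/4)R1 → (1, 0, 1/4, 1/2, 1)
  clear (2,1): R2 −= (7/4)R1 → (0, 0, 103/12, -19/6, -1/3)
  clear (3,1): R3 −= (1)R1 → (0, 0, 4/3, 1/3, 14/3)
pivot(2,2)=103/12: scale R2 → (0, 0, 1, -38/103, -4/103)
  clear (0,2): R0 −= (1/4)R2 → (1, 0, 0, 61/103, 104/103)
  clear (1,2): R1 −= (-4/3)R2 → (0, 1, 0, 18/103, -74/103)
  clear (3,2): R3 −= (4/3)R2 → (0, 0, 0, 85/103, 486/103)
pivot(3,3)=85/103: scale R3 → (0, 0, 0, 1, 486/85)
  clear (0,3): R0 −= (61/103)R3 → (1, 0, 0, 0, -202/85)
  clear (1,3): R1 −= (18/103)R3 → (0, 1, 0, 0, -146/85)
  clear (2,3): R2 −= (-38/103)R3 → (0, 0, 1, 0, 176/85)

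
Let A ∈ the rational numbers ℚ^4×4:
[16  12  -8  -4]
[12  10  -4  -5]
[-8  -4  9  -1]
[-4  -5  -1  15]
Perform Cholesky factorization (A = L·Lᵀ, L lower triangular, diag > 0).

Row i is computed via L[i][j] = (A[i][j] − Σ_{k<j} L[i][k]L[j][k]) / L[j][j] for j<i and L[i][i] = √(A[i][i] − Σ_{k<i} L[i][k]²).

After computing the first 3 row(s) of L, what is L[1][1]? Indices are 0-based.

L[1][1] = 1

Step 1: L[0][0] = √(16) = 4.
  L[1][0] = (12) / L[0][0] = 3.
Step 2: L[1][1] = √(1) = 1.
  L[2][0] = (-8) / L[0][0] = -2.
  L[2][1] = (2) / L[1][1] = 2.
Step 3: L[2][2] = √(1) = 1.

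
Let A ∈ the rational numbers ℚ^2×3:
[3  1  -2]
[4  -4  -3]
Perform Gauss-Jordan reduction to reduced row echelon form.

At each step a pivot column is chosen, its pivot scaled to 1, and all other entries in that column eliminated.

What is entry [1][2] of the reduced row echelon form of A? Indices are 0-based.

step 1: normalize row 0 (÷3) = (1, 1/3, -2/3)
  row 1: subtract 4×row0 = (0, -16/3, -1/3)
step 2: normalize row 1 (÷-16/3) = (0, 1, 1/16)
  row 0: subtract 1/3×row1 = (1, 0, -11/16)

M[1][2] = 1/16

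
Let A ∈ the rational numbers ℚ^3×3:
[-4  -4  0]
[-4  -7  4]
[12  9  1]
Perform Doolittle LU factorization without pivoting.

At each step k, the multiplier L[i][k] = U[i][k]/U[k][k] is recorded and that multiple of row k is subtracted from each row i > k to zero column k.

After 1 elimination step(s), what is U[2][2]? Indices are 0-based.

U[2][2] = 1

[col 0] pivot -4
  R1 -= 1*R0 → (0, -3, 4)  (L[1][0] := 1)
  R2 -= -3*R0 → (0, -3, 1)  (L[2][0] := -3)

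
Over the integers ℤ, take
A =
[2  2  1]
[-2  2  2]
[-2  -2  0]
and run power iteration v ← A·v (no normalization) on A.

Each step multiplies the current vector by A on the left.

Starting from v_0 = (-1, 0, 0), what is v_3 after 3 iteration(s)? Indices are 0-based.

v_3 = (28, 20, -28)

v_0 = (-1, 0, 0).
v_1 = A·v_0 = (-2, 2, 2).
v_2 = A·v_1 = (2, 12, 0).
v_3 = A·v_2 = (28, 20, -28).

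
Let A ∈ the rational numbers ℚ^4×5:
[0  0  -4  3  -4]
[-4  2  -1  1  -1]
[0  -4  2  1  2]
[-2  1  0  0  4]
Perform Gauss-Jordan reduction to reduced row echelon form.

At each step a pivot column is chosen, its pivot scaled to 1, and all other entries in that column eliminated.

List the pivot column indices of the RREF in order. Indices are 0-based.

pivot columns: 0, 1, 2, 3

[1] R0 <-> R1
[1] R0 /= -4  ⇒  (1, -1/2, 1/4, -1/4, 1/4)
     R3 -= -2·R0  ⇒  (0, 0, 1/2, -1/2, 9/2)
[2] R1 <-> R2
[2] R1 /= -4  ⇒  (0, 1, -1/2, -1/4, -1/2)
     R0 -= -1/2·R1  ⇒  (1, 0, 0, -3/8, 0)
[3] R2 /= -4  ⇒  (0, 0, 1, -3/4, 1)
     R1 -= -1/2·R2  ⇒  (0, 1, 0, -5/8, 0)
     R3 -= 1/2·R2  ⇒  (0, 0, 0, -1/8, 4)
[4] R3 /= -1/8  ⇒  (0, 0, 0, 1, -32)
     R0 -= -3/8·R3  ⇒  (1, 0, 0, 0, -12)
     R1 -= -5/8·R3  ⇒  (0, 1, 0, 0, -20)
     R2 -= -3/4·R3  ⇒  (0, 0, 1, 0, -23)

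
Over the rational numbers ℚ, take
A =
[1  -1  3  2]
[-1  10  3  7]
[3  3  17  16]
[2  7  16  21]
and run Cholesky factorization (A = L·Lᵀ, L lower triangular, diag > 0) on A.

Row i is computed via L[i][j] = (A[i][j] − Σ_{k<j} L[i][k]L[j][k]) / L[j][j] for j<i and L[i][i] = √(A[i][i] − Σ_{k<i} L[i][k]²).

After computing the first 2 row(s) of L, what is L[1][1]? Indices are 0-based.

L[1][1] = 3

Step 1: L[0][0] = √(1) = 1.
  L[1][0] = (-1) / L[0][0] = -1.
Step 2: L[1][1] = √(9) = 3.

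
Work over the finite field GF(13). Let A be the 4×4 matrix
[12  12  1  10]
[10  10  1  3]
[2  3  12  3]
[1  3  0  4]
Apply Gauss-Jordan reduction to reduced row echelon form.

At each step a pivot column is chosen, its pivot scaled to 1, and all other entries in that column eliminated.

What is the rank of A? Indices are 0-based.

pivot(0,0)=12: scale R0 → (1, 1, 12, 3)
  clear (1,0): R1 −= (10)R0 → (0, 0, 11, 12)
  clear (2,0): R2 −= (2)R0 → (0, 1, 1, 10)
  clear (3,0): R3 −= (1)R0 → (0, 2, 1, 1)
pivot(1,1): swap R1↔R2
pivot(1,1)=1: scale R1 → (0, 1, 1, 10)
  clear (0,1): R0 −= (1)R1 → (1, 0, 11, 6)
  clear (3,1): R3 −= (2)R1 → (0, 0, 12, 7)
pivot(2,2)=11: scale R2 → (0, 0, 1, 7)
  clear (0,2): R0 −= (11)R2 → (1, 0, 0, 7)
  clear (1,2): R1 −= (1)R2 → (0, 1, 0, 3)
  clear (3,2): R3 −= (12)R2 → (0, 0, 0, 1)
pivot(3,3)=1: scale R3 → (0, 0, 0, 1)
  clear (0,3): R0 −= (7)R3 → (1, 0, 0, 0)
  clear (1,3): R1 −= (3)R3 → (0, 1, 0, 0)
  clear (2,3): R2 −= (7)R3 → (0, 0, 1, 0)

rank = 4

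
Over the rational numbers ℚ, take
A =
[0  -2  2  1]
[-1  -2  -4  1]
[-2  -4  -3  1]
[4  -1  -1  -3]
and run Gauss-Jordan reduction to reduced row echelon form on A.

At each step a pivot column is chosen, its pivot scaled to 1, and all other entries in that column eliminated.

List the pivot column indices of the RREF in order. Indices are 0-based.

step 1: exchange rows 0,1
step 1: normalize row 0 (÷-1) = (1, 2, 4, -1)
  row 2: subtract -2×row0 = (0, 0, 5, -1)
  row 3: subtract 4×row0 = (0, -9, -17, 1)
step 2: normalize row 1 (÷-2) = (0, 1, -1, -1/2)
  row 0: subtract 2×row1 = (1, 0, 6, 0)
  row 3: subtract -9×row1 = (0, 0, -26, -7/2)
step 3: normalize row 2 (÷5) = (0, 0, 1, -1/5)
  row 0: subtract 6×row2 = (1, 0, 0, 6/5)
  row 1: subtract -1×row2 = (0, 1, 0, -7/10)
  row 3: subtract -26×row2 = (0, 0, 0, -87/10)
step 4: normalize row 3 (÷-87/10) = (0, 0, 0, 1)
  row 0: subtract 6/5×row3 = (1, 0, 0, 0)
  row 1: subtract -7/10×row3 = (0, 1, 0, 0)
  row 2: subtract -1/5×row3 = (0, 0, 1, 0)

pivot columns: 0, 1, 2, 3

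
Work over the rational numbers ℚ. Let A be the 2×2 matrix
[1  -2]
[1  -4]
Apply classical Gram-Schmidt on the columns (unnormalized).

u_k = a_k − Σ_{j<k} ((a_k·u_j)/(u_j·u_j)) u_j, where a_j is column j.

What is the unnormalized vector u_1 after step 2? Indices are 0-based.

Step 1: u_0 = a_0 = (1, 1).
Step 2: u_1 = a_1 − (-3)·u_0 = (1, -1).

u_1 = (1, -1)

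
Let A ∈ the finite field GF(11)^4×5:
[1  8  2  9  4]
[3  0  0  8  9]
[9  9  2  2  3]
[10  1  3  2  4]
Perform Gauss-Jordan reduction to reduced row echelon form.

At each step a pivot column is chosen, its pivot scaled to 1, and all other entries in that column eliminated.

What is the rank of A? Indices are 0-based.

pivot(0,0)=1: scale R0 → (1, 8, 2, 9, 4)
  clear (1,0): R1 −= (3)R0 → (0, 9, 5, 3, 8)
  clear (2,0): R2 −= (9)R0 → (0, 3, 6, 9, 0)
  clear (3,0): R3 −= (10)R0 → (0, 9, 5, 0, 8)
pivot(1,1)=9: scale R1 → (0, 1, 3, 4, 7)
  clear (0,1): R0 −= (8)R1 → (1, 0, 0, 10, 3)
  clear (2,1): R2 −= (3)R1 → (0, 0, 8, 8, 1)
  clear (3,1): R3 −= (9)R1 → (0, 0, 0, 8, 0)
pivot(2,2)=8: scale R2 → (0, 0, 1, 1, 7)
  clear (1,2): R1 −= (3)R2 → (0, 1, 0, 1, 8)
pivot(3,3)=8: scale R3 → (0, 0, 0, 1, 0)
  clear (0,3): R0 −= (10)R3 → (1, 0, 0, 0, 3)
  clear (1,3): R1 −= (1)R3 → (0, 1, 0, 0, 8)
  clear (2,3): R2 −= (1)R3 → (0, 0, 1, 0, 7)

rank = 4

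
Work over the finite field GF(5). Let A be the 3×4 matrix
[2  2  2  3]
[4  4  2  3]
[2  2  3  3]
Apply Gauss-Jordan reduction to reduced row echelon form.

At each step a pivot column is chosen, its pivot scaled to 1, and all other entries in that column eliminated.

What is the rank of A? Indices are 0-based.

rank = 3

[1] R0 /= 2  ⇒  (1, 1, 1, 4)
     R1 -= 4·R0  ⇒  (0, 0, 3, 2)
     R2 -= 2·R0  ⇒  (0, 0, 1, 0)
column 1 empty below row 1
[2] R1 /= 3  ⇒  (0, 0, 1, 4)
     R0 -= 1·R1  ⇒  (1, 1, 0, 0)
     R2 -= 1·R1  ⇒  (0, 0, 0, 1)
[3] R2 /= 1  ⇒  (0, 0, 0, 1)
     R1 -= 4·R2  ⇒  (0, 0, 1, 0)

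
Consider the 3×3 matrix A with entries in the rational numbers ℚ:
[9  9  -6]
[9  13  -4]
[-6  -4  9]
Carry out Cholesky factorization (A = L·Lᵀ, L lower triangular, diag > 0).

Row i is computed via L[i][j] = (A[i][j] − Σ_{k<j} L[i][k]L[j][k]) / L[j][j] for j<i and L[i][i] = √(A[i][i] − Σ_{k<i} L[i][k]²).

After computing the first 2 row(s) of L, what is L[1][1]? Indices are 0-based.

Step 1: L[0][0] = √(9) = 3.
  L[1][0] = (9) / L[0][0] = 3.
Step 2: L[1][1] = √(4) = 2.

L[1][1] = 2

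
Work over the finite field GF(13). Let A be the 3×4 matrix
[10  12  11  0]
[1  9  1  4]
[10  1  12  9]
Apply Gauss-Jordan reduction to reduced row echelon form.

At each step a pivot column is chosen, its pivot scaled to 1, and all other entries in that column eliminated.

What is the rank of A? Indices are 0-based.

rank = 3

pivot(0,0)=10: scale R0 → (1, 9, 5, 0)
  clear (1,0): R1 −= (1)R0 → (0, 0, 9, 4)
  clear (2,0): R2 −= (10)R0 → (0, 2, 1, 9)
pivot(1,1): swap R1↔R2
pivot(1,1)=2: scale R1 → (0, 1, 7, 11)
  clear (0,1): R0 −= (9)R1 → (1, 0, 7, 5)
pivot(2,2)=9: scale R2 → (0, 0, 1, 12)
  clear (0,2): R0 −= (7)R2 → (1, 0, 0, 12)
  clear (1,2): R1 −= (7)R2 → (0, 1, 0, 5)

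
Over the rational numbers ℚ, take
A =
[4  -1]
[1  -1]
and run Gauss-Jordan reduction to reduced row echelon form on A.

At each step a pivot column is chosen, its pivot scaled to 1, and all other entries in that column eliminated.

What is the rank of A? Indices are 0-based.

[1] R0 /= 4  ⇒  (1, -1/4)
     R1 -= 1·R0  ⇒  (0, -3/4)
[2] R1 /= -3/4  ⇒  (0, 1)
     R0 -= -1/4·R1  ⇒  (1, 0)

rank = 2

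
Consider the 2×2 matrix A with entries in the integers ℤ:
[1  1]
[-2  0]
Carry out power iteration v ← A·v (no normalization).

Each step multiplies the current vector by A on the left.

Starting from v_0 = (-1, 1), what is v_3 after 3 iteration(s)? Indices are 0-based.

v_3 = (2, -4)

v_0 = (-1, 1).
v_1 = A·v_0 = (0, 2).
v_2 = A·v_1 = (2, 0).
v_3 = A·v_2 = (2, -4).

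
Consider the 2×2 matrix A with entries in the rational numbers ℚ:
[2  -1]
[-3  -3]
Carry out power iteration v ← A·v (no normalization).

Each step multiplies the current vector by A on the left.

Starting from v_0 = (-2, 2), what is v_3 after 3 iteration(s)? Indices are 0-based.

v_3 = (-42, -18)

v_0 = (-2, 2).
v_1 = A·v_0 = (-6, 0).
v_2 = A·v_1 = (-12, 18).
v_3 = A·v_2 = (-42, -18).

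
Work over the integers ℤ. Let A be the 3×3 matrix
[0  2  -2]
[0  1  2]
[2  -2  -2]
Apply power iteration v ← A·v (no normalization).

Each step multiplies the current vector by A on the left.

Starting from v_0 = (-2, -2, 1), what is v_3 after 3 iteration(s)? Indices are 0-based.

v_3 = (8, -20, 32)

v_0 = (-2, -2, 1).
v_1 = A·v_0 = (-6, 0, -2).
v_2 = A·v_1 = (4, -4, -8).
v_3 = A·v_2 = (8, -20, 32).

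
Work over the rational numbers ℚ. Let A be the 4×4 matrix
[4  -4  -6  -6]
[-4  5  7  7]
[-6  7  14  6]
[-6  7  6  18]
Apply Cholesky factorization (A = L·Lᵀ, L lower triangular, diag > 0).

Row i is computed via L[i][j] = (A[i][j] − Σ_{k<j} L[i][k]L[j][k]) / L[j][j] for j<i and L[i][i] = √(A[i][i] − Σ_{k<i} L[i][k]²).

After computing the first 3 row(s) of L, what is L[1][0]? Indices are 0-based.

Step 1: L[0][0] = √(4) = 2.
  L[1][0] = (-4) / L[0][0] = -2.
Step 2: L[1][1] = √(1) = 1.
  L[2][0] = (-6) / L[0][0] = -3.
  L[2][1] = (1) / L[1][1] = 1.
Step 3: L[2][2] = √(4) = 2.

L[1][0] = -2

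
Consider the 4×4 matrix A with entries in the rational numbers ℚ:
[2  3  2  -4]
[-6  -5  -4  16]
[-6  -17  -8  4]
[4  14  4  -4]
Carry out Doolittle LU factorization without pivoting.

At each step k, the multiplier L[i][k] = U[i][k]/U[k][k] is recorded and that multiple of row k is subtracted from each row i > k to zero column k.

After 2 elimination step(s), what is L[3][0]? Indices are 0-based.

L[3][0] = 2

Step 1: pivot at (0,0) is 2.
  row1 ← row1 − (-3)·row0  ⇒  L[1][0]=-3, U row1=(0, 4, 2, 4)
  row2 ← row2 − (-3)·row0  ⇒  L[2][0]=-3, U row2=(0, -8, -2, -8)
  row3 ← row3 − (2)·row0  ⇒  L[3][0]=2, U row3=(0, 8, 0, 4)
Step 2: pivot at (1,1) is 4.
  row2 ← row2 − (-2)·row1  ⇒  L[2][1]=-2, U row2=(0, 0, 2, 0)
  row3 ← row3 − (2)·row1  ⇒  L[3][1]=2, U row3=(0, 0, -4, -4)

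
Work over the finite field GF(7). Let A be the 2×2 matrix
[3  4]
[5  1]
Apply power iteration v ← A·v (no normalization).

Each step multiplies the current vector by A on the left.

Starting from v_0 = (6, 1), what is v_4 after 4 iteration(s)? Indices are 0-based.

v_4 = (3, 6)

v_0 = (6, 1).
v_1 = A·v_0 = (1, 3).
v_2 = A·v_1 = (1, 1).
v_3 = A·v_2 = (0, 6).
v_4 = A·v_3 = (3, 6).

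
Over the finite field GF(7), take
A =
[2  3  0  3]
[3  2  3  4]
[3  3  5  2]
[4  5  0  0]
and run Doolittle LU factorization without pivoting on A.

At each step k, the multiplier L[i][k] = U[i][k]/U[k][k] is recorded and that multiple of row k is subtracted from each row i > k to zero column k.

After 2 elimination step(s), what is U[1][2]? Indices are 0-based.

k=0: U[0][0]=2
  eliminate (1,0): mult=5, new row 1: (0, 1, 3, 3); set L[1][0]=5
  eliminate (2,0): mult=5, new row 2: (0, 2, 5, 1); set L[2][0]=5
  eliminate (3,0): mult=2, new row 3: (0, 6, 0, 1); set L[3][0]=2
k=1: U[1][1]=1
  eliminate (2,1): mult=2, new row 2: (0, 0, 6, 2); set L[2][1]=2
  eliminate (3,1): mult=6, new row 3: (0, 0, 3, 4); set L[3][1]=6

U[1][2] = 3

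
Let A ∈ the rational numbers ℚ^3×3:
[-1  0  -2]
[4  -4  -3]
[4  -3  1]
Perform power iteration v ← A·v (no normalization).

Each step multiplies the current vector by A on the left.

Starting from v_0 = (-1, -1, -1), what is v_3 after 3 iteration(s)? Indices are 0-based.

v_3 = (-3, -23, -13)

v_0 = (-1, -1, -1).
v_1 = A·v_0 = (3, 3, -2).
v_2 = A·v_1 = (1, 6, 1).
v_3 = A·v_2 = (-3, -23, -13).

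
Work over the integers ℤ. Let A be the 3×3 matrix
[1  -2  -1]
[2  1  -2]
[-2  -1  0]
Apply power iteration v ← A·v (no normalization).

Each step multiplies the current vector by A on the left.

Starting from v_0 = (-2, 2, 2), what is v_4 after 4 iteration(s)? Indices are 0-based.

v_0 = (-2, 2, 2).
v_1 = A·v_0 = (-8, -6, 2).
v_2 = A·v_1 = (2, -26, 22).
v_3 = A·v_2 = (32, -66, 22).
v_4 = A·v_3 = (142, -46, 2).

v_4 = (142, -46, 2)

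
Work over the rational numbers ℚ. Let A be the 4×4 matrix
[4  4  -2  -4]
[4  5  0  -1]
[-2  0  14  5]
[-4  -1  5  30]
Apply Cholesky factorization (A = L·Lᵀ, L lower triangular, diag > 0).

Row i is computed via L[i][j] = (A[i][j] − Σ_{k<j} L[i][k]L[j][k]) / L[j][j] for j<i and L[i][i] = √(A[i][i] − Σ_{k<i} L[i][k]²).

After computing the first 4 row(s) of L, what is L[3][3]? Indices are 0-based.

L[3][3] = 4

Step 1: L[0][0] = √(4) = 2.
  L[1][0] = (4) / L[0][0] = 2.
Step 2: L[1][1] = √(1) = 1.
  L[2][0] = (-2) / L[0][0] = -1.
  L[2][1] = (2) / L[1][1] = 2.
Step 3: L[2][2] = √(9) = 3.
  L[3][0] = (-4) / L[0][0] = -2.
  L[3][1] = (3) / L[1][1] = 3.
  L[3][2] = (-3) / L[2][2] = -1.
Step 4: L[3][3] = √(16) = 4.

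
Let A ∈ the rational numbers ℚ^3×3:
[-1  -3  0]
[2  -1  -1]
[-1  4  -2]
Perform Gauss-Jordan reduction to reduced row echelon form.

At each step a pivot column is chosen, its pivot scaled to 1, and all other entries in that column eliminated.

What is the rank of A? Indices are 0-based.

[1] R0 /= -1  ⇒  (1, 3, 0)
     R1 -= 2·R0  ⇒  (0, -7, -1)
     R2 -= -1·R0  ⇒  (0, 7, -2)
[2] R1 /= -7  ⇒  (0, 1, 1/7)
     R0 -= 3·R1  ⇒  (1, 0, -3/7)
     R2 -= 7·R1  ⇒  (0, 0, -3)
[3] R2 /= -3  ⇒  (0, 0, 1)
     R0 -= -3/7·R2  ⇒  (1, 0, 0)
     R1 -= 1/7·R2  ⇒  (0, 1, 0)

rank = 3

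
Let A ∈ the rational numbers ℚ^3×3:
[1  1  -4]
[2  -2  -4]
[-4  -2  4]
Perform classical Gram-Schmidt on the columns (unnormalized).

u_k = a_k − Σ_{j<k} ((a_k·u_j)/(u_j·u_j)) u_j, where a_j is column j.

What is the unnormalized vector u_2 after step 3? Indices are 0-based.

Step 1: u_0 = a_0 = (1, 2, -4).
Step 2: u_1 = a_1 − (5/21)·u_0 = (16/21, -52/21, -22/21).
Step 3: u_2 = a_2 − (-4/3)·u_0 − (14/41)·u_1 = (-120/41, -20/41, -40/41).

u_2 = (-120/41, -20/41, -40/41)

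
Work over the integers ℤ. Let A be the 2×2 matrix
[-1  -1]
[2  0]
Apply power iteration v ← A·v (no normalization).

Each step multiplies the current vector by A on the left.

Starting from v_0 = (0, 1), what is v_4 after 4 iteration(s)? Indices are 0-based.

v_0 = (0, 1).
v_1 = A·v_0 = (-1, 0).
v_2 = A·v_1 = (1, -2).
v_3 = A·v_2 = (1, 2).
v_4 = A·v_3 = (-3, 2).

v_4 = (-3, 2)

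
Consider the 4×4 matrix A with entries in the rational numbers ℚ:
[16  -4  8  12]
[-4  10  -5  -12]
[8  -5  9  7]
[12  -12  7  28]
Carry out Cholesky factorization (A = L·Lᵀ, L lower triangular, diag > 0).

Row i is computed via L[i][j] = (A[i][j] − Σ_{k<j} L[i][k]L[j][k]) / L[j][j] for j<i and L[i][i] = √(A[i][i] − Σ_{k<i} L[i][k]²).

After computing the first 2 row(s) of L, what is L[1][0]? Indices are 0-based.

Step 1: L[0][0] = √(16) = 4.
  L[1][0] = (-4) / L[0][0] = -1.
Step 2: L[1][1] = √(9) = 3.

L[1][0] = -1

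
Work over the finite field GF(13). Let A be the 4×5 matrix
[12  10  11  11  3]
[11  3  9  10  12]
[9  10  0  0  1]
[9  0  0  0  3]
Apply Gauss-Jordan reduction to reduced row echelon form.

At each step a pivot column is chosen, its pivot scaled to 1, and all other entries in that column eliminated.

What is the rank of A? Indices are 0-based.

rank = 4

[1] R0 /= 12  ⇒  (1, 3, 2, 2, 10)
     R1 -= 11·R0  ⇒  (0, 9, 0, 1, 6)
     R2 -= 9·R0  ⇒  (0, 9, 8, 8, 2)
     R3 -= 9·R0  ⇒  (0, 12, 8, 8, 4)
[2] R1 /= 9  ⇒  (0, 1, 0, 3, 5)
     R0 -= 3·R1  ⇒  (1, 0, 2, 6, 8)
     R2 -= 9·R1  ⇒  (0, 0, 8, 7, 9)
     R3 -= 12·R1  ⇒  (0, 0, 8, 11, 9)
[3] R2 /= 8  ⇒  (0, 0, 1, 9, 6)
     R0 -= 2·R2  ⇒  (1, 0, 0, 1, 9)
     R3 -= 8·R2  ⇒  (0, 0, 0, 4, 0)
[4] R3 /= 4  ⇒  (0, 0, 0, 1, 0)
     R0 -= 1·R3  ⇒  (1, 0, 0, 0, 9)
     R1 -= 3·R3  ⇒  (0, 1, 0, 0, 5)
     R2 -= 9·R3  ⇒  (0, 0, 1, 0, 6)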